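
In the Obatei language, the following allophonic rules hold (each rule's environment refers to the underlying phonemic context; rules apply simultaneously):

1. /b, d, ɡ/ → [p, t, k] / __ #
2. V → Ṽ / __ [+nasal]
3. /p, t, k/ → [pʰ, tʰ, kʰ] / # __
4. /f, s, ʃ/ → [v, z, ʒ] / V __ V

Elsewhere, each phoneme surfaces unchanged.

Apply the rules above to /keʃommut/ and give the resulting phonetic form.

/k/ (word-initial) occurs word-initially → [kʰ] by rule 3.
/e/ (between /k/ and /ʃ/): rule 2 targets it, but not before a nasal consonant → unchanged [e].
/ʃ/ meets the environment for rule 4 (between two vowels) → [ʒ].
Rule 2 applies to /o/ (between /ʃ/ and /m/: before a nasal consonant) → [õ].
/m/ (between /o/ and /m/) is unaffected → [m].
/m/ stays [m].
/u/ (between /m/ and /t/) is in the target of rule 2 but the environment (before a nasal consonant) is not met → [u].
/t/ (word-final) is in the target of rule 3 but the environment (word-initially) is not met → [t].

[kʰeʒõmmut]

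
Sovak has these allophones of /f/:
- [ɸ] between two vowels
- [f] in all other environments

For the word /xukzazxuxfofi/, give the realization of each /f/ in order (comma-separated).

Occurrence 1 (position 10): no conditioning environment matches → elsewhere allophone [f].
Occurrence 2 (position 12): between two vowels → [ɸ].

[f], [ɸ]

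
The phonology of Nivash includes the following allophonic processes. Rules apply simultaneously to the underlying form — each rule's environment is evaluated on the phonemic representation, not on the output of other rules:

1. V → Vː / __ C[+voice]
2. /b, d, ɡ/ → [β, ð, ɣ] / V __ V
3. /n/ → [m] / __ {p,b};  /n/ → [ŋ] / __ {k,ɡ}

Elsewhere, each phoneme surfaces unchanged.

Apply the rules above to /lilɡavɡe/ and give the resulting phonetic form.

/l/ stays [l].
/i/ meets the environment for rule 1 (before a voiced consonant) → [iː].
/l/ stays [l].
/ɡ/ (between /l/ and /a/) is in the target of rule 2 but the environment (between two vowels) is not met → [ɡ].
/a/ meets the environment for rule 1 (before a voiced consonant) → [aː].
/v/ (between /a/ and /ɡ/) is unaffected → [v].
/ɡ/ — between /v/ and /e/; rule 2 does not apply here → [ɡ].
/e/ (word-final): rule 1 targets it, but not before a voiced consonant → unchanged [e].

[liːlɡaːvɡe]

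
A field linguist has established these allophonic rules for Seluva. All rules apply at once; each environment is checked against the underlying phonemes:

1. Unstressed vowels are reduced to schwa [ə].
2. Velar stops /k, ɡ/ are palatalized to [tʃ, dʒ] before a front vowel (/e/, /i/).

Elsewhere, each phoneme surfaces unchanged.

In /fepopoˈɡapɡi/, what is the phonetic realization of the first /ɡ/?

/ɡ/ (between /o/ and /a/): rule 2 targets it, but not before a front vowel → unchanged [ɡ].

[ɡ]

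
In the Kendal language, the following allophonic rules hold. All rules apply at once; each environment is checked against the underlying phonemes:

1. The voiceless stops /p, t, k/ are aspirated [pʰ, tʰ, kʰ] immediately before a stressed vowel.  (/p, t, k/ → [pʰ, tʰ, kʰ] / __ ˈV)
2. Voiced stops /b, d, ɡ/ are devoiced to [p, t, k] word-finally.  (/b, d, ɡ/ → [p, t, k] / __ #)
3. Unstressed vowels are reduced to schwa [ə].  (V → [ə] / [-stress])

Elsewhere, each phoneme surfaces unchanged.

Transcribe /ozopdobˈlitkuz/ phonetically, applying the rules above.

/o/ — word-initial, in an unstressed syllable — surfaces as [ə] (rule 3).
/z/ stays [z].
/o/ (between /z/ and /p/) occurs in an unstressed syllable → [ə] by rule 3.
/p/ (between /o/ and /d/) is in the target of rule 1 but the environment (immediately before a stressed vowel) is not met → [p].
/d/ — between /p/ and /o/; rule 2 does not apply here → [d].
/o/ — between /d/ and /b/, in an unstressed syllable — surfaces as [ə] (rule 3).
/b/ (between /o/ and /l/) is in the target of rule 2 but the environment (word-finally) is not met → [b].
/l/ (between /b/ and /i/): no rule targets it → [l].
/i/ (between /l/ and /t/): rule 3 targets it, but not in an unstressed syllable → unchanged [i].
/t/ (between /i/ and /k/) is in the target of rule 1 but the environment (immediately before a stressed vowel) is not met → [t].
/k/ (between /t/ and /u/) fails the environment for rule 1, so it stays [k].
/u/ — between /k/ and /z/, in an unstressed syllable — surfaces as [ə] (rule 3).
/z/ stays [z].

[əzəpdəbˈlitkəz]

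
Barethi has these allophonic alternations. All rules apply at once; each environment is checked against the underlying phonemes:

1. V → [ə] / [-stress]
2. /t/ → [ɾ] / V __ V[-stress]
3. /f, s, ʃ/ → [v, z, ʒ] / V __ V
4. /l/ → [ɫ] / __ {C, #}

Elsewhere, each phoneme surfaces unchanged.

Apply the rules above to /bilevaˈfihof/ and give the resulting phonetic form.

/i/ meets the environment for rule 1 (in an unstressed syllable) → [ə].
/l/ — between /i/ and /e/; rule 4 does not apply here → [l].
Rule 1 applies to /e/ (between /l/ and /v/: in an unstressed syllable) → [ə].
/a/ — between /v/ and /f/, in an unstressed syllable — surfaces as [ə] (rule 1).
/f/ meets the environment for rule 3 (between two vowels) → [v].
/i/ — between /f/ and /h/; rule 1 does not apply here → [i].
/o/ — between /h/ and /f/, in an unstressed syllable — surfaces as [ə] (rule 1).
/f/ — word-final; rule 3 does not apply here → [f].

[bələvəˈvihəf]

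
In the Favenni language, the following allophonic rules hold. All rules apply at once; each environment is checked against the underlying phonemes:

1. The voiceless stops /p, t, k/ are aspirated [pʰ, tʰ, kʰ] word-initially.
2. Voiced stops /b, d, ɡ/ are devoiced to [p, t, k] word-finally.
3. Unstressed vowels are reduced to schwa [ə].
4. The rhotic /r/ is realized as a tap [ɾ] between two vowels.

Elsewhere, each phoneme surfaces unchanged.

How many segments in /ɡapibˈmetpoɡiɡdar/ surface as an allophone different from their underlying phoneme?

5

Segments that undergo a rule: /a/ → [ə] (rule 3); /i/ → [ə] (rule 3); /o/ → [ə] (rule 3); /i/ → [ə] (rule 3); /a/ → [ə] (rule 3).
All other segments surface unchanged.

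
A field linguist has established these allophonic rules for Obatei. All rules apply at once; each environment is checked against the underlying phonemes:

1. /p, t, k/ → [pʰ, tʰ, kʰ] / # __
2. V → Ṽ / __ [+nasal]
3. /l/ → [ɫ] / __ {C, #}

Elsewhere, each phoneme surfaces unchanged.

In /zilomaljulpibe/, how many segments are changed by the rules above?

Segments that undergo a rule: /o/ → [õ] (rule 2); /l/ → [ɫ] (rule 3); /l/ → [ɫ] (rule 3).
All other segments surface unchanged.

3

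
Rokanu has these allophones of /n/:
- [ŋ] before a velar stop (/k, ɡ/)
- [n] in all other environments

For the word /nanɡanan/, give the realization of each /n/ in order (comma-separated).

[n], [ŋ], [n], [n]

Occurrence 1 (position 1): no conditioning environment matches → elsewhere allophone [n].
Occurrence 2 (position 3): before a velar stop → [ŋ].
Occurrence 3 (position 6): no conditioning environment matches → elsewhere allophone [n].
Occurrence 4 (position 8): no conditioning environment matches → elsewhere allophone [n].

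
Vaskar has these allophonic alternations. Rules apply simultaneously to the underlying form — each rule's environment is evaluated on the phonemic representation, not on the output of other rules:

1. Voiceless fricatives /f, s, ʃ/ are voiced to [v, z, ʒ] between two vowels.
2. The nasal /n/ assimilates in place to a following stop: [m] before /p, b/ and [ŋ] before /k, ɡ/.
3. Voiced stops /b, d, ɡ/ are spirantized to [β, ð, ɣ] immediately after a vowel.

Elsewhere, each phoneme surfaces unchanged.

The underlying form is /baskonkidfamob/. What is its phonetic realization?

/b/ (word-initial) is in the target of rule 3 but the environment (immediately after a vowel) is not met → [b].
/a/ (between /b/ and /s/): no rule targets it → [a].
/s/ (between /a/ and /k/) is in the target of rule 1 but the environment (between two vowels) is not met → [s].
/k/ — not in any rule's target class → [k].
/o/ (between /k/ and /n/) is unaffected → [o].
Rule 2 applies to /n/ (between /o/ and /k/: before a labial or velar stop) → [ŋ].
/k/ stays [k].
/i/ — not in any rule's target class → [i].
Rule 3 applies to /d/ (between /i/ and /f/: immediately after a vowel) → [ð].
/f/ (between /d/ and /a/) fails the environment for rule 1, so it stays [f].
/a/ stays [a].
/m/ (between /a/ and /o/): no rule targets it → [m].
/o/ — not in any rule's target class → [o].
/b/ — word-final, immediately after a vowel — surfaces as [β] (rule 3).

[baskoŋkiðfamoβ]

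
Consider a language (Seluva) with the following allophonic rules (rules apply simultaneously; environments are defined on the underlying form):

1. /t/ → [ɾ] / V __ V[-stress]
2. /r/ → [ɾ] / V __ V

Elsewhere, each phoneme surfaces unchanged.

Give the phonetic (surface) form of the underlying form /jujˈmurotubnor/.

/j/ (word-initial): no rule targets it → [j].
/u/ — not in any rule's target class → [u].
/j/ stays [j].
/m/ stays [m].
/u/ (between /m/ and /r/): no rule targets it → [u].
/r/ meets the environment for rule 2 (between two vowels) → [ɾ].
/o/ — not in any rule's target class → [o].
Rule 1 applies to /t/ (between /o/ and /u/: between a vowel and a following unstressed vowel) → [ɾ].
/u/ (between /t/ and /b/) is unaffected → [u].
/b/ (between /u/ and /n/): no rule targets it → [b].
/n/ stays [n].
/o/ stays [o].
/r/ — word-final; rule 2 does not apply here → [r].

[jujˈmuɾoɾubnor]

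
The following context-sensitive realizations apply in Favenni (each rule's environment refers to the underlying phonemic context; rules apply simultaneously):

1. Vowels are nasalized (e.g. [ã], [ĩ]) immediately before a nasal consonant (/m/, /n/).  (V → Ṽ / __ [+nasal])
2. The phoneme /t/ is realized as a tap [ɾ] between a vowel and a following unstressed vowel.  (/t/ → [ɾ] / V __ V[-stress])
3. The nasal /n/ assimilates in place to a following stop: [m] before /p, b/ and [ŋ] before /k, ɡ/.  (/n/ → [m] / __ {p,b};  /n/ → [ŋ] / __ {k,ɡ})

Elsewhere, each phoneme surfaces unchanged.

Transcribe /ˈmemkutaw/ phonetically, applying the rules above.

/m/ — not in any rule's target class → [m].
/e/ (between /m/ and /m/) occurs before a nasal consonant → [ẽ] by rule 1.
/m/ (between /e/ and /k/) is unaffected → [m].
/k/ — not in any rule's target class → [k].
/u/ (between /k/ and /t/): rule 1 targets it, but not before a nasal consonant → unchanged [u].
Rule 2 applies to /t/ (between /u/ and /a/: between a vowel and a following unstressed vowel) → [ɾ].
/a/ (between /t/ and /w/) fails the environment for rule 1, so it stays [a].
/w/ — not in any rule's target class → [w].

[ˈmẽmkuɾaw]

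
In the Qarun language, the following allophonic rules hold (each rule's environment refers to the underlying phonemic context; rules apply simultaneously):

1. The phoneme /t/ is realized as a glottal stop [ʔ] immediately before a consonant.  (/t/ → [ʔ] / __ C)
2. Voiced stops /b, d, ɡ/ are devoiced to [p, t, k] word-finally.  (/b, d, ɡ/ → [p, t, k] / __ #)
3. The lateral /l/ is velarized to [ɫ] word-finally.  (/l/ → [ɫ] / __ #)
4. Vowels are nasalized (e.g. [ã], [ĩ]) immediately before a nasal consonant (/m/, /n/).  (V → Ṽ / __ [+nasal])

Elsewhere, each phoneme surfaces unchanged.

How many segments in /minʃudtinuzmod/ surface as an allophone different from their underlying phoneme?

Segments that undergo a rule: /i/ → [ĩ] (rule 4); /i/ → [ĩ] (rule 4); /d/ → [t] (rule 2).
All other segments surface unchanged.

3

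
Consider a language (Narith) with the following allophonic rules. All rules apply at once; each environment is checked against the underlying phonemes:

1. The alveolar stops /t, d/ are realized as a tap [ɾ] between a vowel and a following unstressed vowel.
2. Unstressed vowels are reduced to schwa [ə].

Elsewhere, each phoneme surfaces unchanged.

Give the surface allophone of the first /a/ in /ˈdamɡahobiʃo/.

[a]

/a/ — between /d/ and /m/; rule 2 does not apply here → [a].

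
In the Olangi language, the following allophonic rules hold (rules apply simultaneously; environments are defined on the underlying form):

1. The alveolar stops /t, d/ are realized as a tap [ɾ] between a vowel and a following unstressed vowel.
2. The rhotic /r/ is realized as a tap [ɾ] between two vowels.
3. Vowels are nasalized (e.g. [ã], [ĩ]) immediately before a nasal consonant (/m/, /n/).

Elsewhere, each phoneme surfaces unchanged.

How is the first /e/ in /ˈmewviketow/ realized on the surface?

/e/ (between /m/ and /w/): rule 3 targets it, but not before a nasal consonant → unchanged [e].

[e]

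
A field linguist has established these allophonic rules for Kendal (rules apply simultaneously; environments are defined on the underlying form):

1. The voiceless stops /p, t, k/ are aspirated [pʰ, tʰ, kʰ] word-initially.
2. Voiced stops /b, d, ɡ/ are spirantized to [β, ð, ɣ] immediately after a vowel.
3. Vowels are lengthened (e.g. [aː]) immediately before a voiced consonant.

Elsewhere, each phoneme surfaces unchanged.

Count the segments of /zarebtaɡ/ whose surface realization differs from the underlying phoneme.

5

Segments that undergo a rule: /a/ → [aː] (rule 3); /e/ → [eː] (rule 3); /b/ → [β] (rule 2); /a/ → [aː] (rule 3); /ɡ/ → [ɣ] (rule 2).
All other segments surface unchanged.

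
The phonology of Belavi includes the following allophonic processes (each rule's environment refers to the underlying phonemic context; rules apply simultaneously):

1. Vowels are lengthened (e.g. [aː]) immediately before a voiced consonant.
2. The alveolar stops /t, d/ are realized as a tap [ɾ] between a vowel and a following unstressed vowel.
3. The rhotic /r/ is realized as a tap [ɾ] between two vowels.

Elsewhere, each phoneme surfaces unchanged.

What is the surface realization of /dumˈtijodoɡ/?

[duːmˈtiːjoːɾoːɡ]

/d/ (word-initial) fails the environment for rule 2, so it stays [d].
/u/ (between /d/ and /m/): before a voiced consonant, so rule 1 applies → [uː].
/m/ (between /u/ and /t/) is unaffected → [m].
/t/ (between /m/ and /i/) is in the target of rule 2 but the environment (between a vowel and a following unstressed vowel) is not met → [t].
Rule 1 applies to /i/ (between /t/ and /j/: before a voiced consonant) → [iː].
/j/ stays [j].
/o/ (between /j/ and /d/): before a voiced consonant, so rule 1 applies → [oː].
Rule 2 applies to /d/ (between /o/ and /o/: between a vowel and a following unstressed vowel) → [ɾ].
/o/ (between /d/ and /ɡ/) occurs before a voiced consonant → [oː] by rule 1.
/ɡ/ stays [ɡ].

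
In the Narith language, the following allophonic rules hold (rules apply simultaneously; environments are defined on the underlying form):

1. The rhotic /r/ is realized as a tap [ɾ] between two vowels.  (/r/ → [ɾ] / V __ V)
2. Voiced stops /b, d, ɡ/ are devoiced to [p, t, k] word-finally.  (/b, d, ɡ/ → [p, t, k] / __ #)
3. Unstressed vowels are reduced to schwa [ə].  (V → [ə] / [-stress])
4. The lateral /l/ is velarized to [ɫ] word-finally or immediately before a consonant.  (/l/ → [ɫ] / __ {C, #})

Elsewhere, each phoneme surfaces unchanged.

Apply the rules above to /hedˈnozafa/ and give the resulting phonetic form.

/h/ (word-initial): no rule targets it → [h].
/e/ (between /h/ and /d/) occurs in an unstressed syllable → [ə] by rule 3.
/d/ (between /e/ and /n/) fails the environment for rule 2, so it stays [d].
/n/ (between /d/ and /o/): no rule targets it → [n].
/o/ (between /n/ and /z/): rule 3 targets it, but not in an unstressed syllable → unchanged [o].
/z/ — not in any rule's target class → [z].
Rule 3 applies to /a/ (between /z/ and /f/: in an unstressed syllable) → [ə].
/f/ — not in any rule's target class → [f].
/a/ (word-final): in an unstressed syllable, so rule 3 applies → [ə].

[hədˈnozəfə]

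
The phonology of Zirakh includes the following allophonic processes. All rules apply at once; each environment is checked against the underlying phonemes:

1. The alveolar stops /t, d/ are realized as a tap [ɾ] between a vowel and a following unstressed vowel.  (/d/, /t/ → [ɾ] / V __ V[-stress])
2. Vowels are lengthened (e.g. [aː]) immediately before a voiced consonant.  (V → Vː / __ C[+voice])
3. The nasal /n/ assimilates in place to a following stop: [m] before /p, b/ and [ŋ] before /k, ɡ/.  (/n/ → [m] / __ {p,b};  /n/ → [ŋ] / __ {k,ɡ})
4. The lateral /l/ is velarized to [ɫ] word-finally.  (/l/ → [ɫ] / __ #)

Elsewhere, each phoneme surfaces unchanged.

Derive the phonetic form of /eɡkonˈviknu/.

Rule 2 applies to /e/ (word-initial: before a voiced consonant) → [eː].
/ɡ/ (between /e/ and /k/) is unaffected → [ɡ].
/k/ — not in any rule's target class → [k].
/o/ meets the environment for rule 2 (before a voiced consonant) → [oː].
/n/ (between /o/ and /v/): rule 3 targets it, but not before a labial or velar stop → unchanged [n].
/v/ (between /n/ and /i/) is unaffected → [v].
/i/ (between /v/ and /k/) fails the environment for rule 2, so it stays [i].
/k/ (between /i/ and /n/): no rule targets it → [k].
/n/ (between /k/ and /u/) is in the target of rule 3 but the environment (before a labial or velar stop) is not met → [n].
/u/ (word-final) is in the target of rule 2 but the environment (before a voiced consonant) is not met → [u].

[eːɡkoːnˈviknu]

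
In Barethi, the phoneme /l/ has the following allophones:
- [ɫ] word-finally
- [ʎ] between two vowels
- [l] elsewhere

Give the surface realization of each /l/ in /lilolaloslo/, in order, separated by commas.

[l], [ʎ], [ʎ], [ʎ], [l]

Occurrence 1 (position 1): no conditioning environment matches → elsewhere allophone [l].
Occurrence 2 (position 3): between two vowels → [ʎ].
Occurrence 3 (position 5): between two vowels → [ʎ].
Occurrence 4 (position 7): between two vowels → [ʎ].
Occurrence 5 (position 10): no conditioning environment matches → elsewhere allophone [l].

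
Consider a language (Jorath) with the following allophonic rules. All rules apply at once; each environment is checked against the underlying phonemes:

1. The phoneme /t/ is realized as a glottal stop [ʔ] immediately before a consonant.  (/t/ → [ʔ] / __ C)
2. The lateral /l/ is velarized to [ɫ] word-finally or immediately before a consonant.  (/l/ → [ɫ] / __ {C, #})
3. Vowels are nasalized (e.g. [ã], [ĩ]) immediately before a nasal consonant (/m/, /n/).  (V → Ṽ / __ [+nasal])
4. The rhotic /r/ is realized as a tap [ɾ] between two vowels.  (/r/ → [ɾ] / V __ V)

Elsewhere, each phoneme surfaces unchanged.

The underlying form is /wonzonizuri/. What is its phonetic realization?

[wõnzõnizuɾi]

/w/ (word-initial): no rule targets it → [w].
Rule 3 applies to /o/ (between /w/ and /n/: before a nasal consonant) → [õ].
/n/ stays [n].
/z/ (between /n/ and /o/) is unaffected → [z].
/o/ meets the environment for rule 3 (before a nasal consonant) → [õ].
/n/ stays [n].
/i/ (between /n/ and /z/) fails the environment for rule 3, so it stays [i].
/z/ — not in any rule's target class → [z].
/u/ — between /z/ and /r/; rule 3 does not apply here → [u].
Rule 4 applies to /r/ (between /u/ and /i/: between two vowels) → [ɾ].
/i/ — word-final; rule 3 does not apply here → [i].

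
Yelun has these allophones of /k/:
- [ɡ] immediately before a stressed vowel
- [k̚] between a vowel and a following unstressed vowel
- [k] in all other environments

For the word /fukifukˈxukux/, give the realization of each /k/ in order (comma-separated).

[k̚], [k], [k̚]

Occurrence 1 (position 3): between a vowel and a following unstressed vowel → [k̚].
Occurrence 2 (position 7): no conditioning environment matches → elsewhere allophone [k].
Occurrence 3 (position 10): between a vowel and a following unstressed vowel → [k̚].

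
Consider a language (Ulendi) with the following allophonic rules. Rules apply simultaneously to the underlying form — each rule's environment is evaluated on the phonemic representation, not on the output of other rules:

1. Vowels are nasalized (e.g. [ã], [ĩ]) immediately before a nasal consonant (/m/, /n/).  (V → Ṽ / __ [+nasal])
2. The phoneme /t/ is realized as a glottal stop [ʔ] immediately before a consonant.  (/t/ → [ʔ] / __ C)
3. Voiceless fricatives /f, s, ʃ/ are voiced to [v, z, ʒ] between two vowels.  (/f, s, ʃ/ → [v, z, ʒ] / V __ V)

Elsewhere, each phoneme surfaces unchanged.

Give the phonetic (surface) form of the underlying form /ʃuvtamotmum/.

[ʃuvtãmoʔmũm]

/ʃ/ — word-initial; rule 3 does not apply here → [ʃ].
/u/ (between /ʃ/ and /v/) fails the environment for rule 1, so it stays [u].
/v/ (between /u/ and /t/) is unaffected → [v].
/t/ (between /v/ and /a/) fails the environment for rule 2, so it stays [t].
/a/ meets the environment for rule 1 (before a nasal consonant) → [ã].
/m/ (between /a/ and /o/) is unaffected → [m].
/o/ (between /m/ and /t/) fails the environment for rule 1, so it stays [o].
Rule 2 applies to /t/ (between /o/ and /m/: immediately before a consonant) → [ʔ].
/m/ (between /t/ and /u/): no rule targets it → [m].
/u/ (between /m/ and /m/) occurs before a nasal consonant → [ũ] by rule 1.
/m/ (word-final): no rule targets it → [m].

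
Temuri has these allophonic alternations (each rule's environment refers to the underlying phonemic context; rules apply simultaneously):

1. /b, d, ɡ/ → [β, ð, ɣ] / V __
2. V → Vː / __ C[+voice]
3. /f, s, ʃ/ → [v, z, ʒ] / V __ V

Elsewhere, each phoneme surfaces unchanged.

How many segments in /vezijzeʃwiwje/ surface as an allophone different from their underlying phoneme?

Segments that undergo a rule: /e/ → [eː] (rule 2); /i/ → [iː] (rule 2); /i/ → [iː] (rule 2).
All other segments surface unchanged.

3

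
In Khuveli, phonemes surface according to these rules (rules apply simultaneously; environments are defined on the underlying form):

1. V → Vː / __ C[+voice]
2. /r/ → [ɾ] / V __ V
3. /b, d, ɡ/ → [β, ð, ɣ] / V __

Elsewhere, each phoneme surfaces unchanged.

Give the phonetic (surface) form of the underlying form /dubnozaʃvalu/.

[duːβnoːzaʃvaːlu]

/d/ (word-initial) fails the environment for rule 3, so it stays [d].
/u/ — between /d/ and /b/, before a voiced consonant — surfaces as [uː] (rule 1).
/b/ (between /u/ and /n/): immediately after a vowel, so rule 3 applies → [β].
/n/ — not in any rule's target class → [n].
/o/ — between /n/ and /z/, before a voiced consonant — surfaces as [oː] (rule 1).
/z/ (between /o/ and /a/): no rule targets it → [z].
/a/ — between /z/ and /ʃ/; rule 1 does not apply here → [a].
/ʃ/ (between /a/ and /v/): no rule targets it → [ʃ].
/v/ (between /ʃ/ and /a/): no rule targets it → [v].
Rule 1 applies to /a/ (between /v/ and /l/: before a voiced consonant) → [aː].
/l/ (between /a/ and /u/): no rule targets it → [l].
/u/ (word-final) fails the environment for rule 1, so it stays [u].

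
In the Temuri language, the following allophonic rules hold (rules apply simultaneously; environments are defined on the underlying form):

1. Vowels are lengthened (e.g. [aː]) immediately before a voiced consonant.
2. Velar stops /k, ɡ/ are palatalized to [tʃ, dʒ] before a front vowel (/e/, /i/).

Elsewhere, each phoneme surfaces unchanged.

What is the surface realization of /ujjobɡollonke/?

[uːjjoːbɡoːlloːntʃe]

/u/ (word-initial): before a voiced consonant, so rule 1 applies → [uː].
/j/ (between /u/ and /j/): no rule targets it → [j].
/j/ stays [j].
/o/ meets the environment for rule 1 (before a voiced consonant) → [oː].
/b/ stays [b].
/ɡ/ (between /b/ and /o/) fails the environment for rule 2, so it stays [ɡ].
/o/ (between /ɡ/ and /l/): before a voiced consonant, so rule 1 applies → [oː].
/l/ (between /o/ and /l/) is unaffected → [l].
/l/ — not in any rule's target class → [l].
/o/ — between /l/ and /n/, before a voiced consonant — surfaces as [oː] (rule 1).
/n/ — not in any rule's target class → [n].
/k/ (between /n/ and /e/) occurs before a front vowel → [tʃ] by rule 2.
/e/ — word-final; rule 1 does not apply here → [e].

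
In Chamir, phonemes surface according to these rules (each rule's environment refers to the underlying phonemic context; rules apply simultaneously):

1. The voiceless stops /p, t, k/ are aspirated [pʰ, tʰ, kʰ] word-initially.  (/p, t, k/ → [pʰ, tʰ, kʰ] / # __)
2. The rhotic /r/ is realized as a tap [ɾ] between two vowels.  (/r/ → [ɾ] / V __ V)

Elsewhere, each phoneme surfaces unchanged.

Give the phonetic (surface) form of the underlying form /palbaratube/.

[pʰalbaɾatube]

/p/ meets the environment for rule 1 (word-initially) → [pʰ].
/a/ — not in any rule's target class → [a].
/l/ — not in any rule's target class → [l].
/b/ stays [b].
/a/ (between /b/ and /r/): no rule targets it → [a].
/r/ (between /a/ and /a/) occurs between two vowels → [ɾ] by rule 2.
/a/ (between /r/ and /t/) is unaffected → [a].
/t/ (between /a/ and /u/) fails the environment for rule 1, so it stays [t].
/u/ (between /t/ and /b/): no rule targets it → [u].
/b/ stays [b].
/e/ stays [e].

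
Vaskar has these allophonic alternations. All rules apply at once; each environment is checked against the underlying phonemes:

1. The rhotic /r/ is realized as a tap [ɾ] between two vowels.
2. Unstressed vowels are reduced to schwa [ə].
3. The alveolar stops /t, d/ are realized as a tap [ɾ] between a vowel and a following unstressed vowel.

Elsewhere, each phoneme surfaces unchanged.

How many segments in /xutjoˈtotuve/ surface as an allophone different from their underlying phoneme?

Segments that undergo a rule: /u/ → [ə] (rule 2); /o/ → [ə] (rule 2); /t/ → [ɾ] (rule 3); /u/ → [ə] (rule 2); /e/ → [ə] (rule 2).
All other segments surface unchanged.

5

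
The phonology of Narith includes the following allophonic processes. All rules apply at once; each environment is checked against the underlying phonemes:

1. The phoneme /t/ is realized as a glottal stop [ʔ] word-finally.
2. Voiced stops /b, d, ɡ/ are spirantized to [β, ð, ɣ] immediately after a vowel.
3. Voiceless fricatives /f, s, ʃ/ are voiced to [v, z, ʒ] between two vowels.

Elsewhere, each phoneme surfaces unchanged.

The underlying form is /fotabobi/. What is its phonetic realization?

/f/ — word-initial; rule 3 does not apply here → [f].
/o/ (between /f/ and /t/): no rule targets it → [o].
/t/ (between /o/ and /a/): rule 1 targets it, but not word-finally → unchanged [t].
/a/ (between /t/ and /b/) is unaffected → [a].
Rule 2 applies to /b/ (between /a/ and /o/: immediately after a vowel) → [β].
/o/ stays [o].
/b/ (between /o/ and /i/) occurs immediately after a vowel → [β] by rule 2.
/i/ stays [i].

[fotaβoβi]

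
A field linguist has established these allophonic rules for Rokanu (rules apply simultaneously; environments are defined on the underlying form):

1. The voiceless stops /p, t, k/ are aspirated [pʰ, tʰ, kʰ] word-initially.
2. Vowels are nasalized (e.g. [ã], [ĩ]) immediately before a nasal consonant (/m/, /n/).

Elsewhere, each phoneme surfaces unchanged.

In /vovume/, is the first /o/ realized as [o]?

/o/ — between /v/ and /v/; rule 2 does not apply here → [o].
The actual realization is [o], which matches [o].

Yes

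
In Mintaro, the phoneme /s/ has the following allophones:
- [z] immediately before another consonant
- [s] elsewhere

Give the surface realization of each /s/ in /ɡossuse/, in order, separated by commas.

[z], [s], [s]

Occurrence 1 (position 3): immediately before another consonant → [z].
Occurrence 2 (position 4): no conditioning environment matches → elsewhere allophone [s].
Occurrence 3 (position 6): no conditioning environment matches → elsewhere allophone [s].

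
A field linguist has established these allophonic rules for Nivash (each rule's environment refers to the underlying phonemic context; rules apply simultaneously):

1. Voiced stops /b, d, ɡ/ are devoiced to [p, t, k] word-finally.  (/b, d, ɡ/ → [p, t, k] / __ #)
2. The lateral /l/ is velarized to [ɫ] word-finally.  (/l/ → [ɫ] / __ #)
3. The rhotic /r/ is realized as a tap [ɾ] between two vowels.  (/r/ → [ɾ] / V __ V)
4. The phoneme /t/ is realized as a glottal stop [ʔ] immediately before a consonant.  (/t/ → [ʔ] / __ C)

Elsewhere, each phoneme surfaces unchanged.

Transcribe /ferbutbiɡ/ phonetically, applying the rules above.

[ferbuʔbik]

/f/ stays [f].
/e/ stays [e].
/r/ (between /e/ and /b/): rule 3 targets it, but not between two vowels → unchanged [r].
/b/ (between /r/ and /u/) fails the environment for rule 1, so it stays [b].
/u/ — not in any rule's target class → [u].
Rule 4 applies to /t/ (between /u/ and /b/: immediately before a consonant) → [ʔ].
/b/ (between /t/ and /i/) is in the target of rule 1 but the environment (word-finally) is not met → [b].
/i/ stays [i].
/ɡ/ (word-final): word-finally, so rule 1 applies → [k].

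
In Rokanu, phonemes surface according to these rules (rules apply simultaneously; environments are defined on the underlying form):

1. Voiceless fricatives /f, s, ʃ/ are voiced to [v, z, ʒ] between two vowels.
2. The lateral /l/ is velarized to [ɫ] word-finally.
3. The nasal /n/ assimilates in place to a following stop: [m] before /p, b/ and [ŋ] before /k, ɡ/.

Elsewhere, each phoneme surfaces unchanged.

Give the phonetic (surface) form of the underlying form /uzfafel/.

[uzfaveɫ]

/u/ stays [u].
/z/ (between /u/ and /f/) is unaffected → [z].
/f/ (between /z/ and /a/) is in the target of rule 1 but the environment (between two vowels) is not met → [f].
/a/ (between /f/ and /f/): no rule targets it → [a].
/f/ meets the environment for rule 1 (between two vowels) → [v].
/e/ (between /f/ and /l/): no rule targets it → [e].
/l/ — word-final, word-finally — surfaces as [ɫ] (rule 2).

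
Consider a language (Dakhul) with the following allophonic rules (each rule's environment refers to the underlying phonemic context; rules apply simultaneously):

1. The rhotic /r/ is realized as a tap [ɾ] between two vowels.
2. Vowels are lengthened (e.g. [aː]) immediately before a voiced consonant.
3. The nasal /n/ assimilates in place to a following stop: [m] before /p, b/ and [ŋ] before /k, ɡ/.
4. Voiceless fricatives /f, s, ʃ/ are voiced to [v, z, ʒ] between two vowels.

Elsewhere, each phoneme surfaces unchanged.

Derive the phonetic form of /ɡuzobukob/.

/ɡ/ — not in any rule's target class → [ɡ].
Rule 2 applies to /u/ (between /ɡ/ and /z/: before a voiced consonant) → [uː].
/z/ stays [z].
/o/ — between /z/ and /b/, before a voiced consonant — surfaces as [oː] (rule 2).
/b/ (between /o/ and /u/): no rule targets it → [b].
/u/ (between /b/ and /k/) is in the target of rule 2 but the environment (before a voiced consonant) is not met → [u].
/k/ — not in any rule's target class → [k].
/o/ meets the environment for rule 2 (before a voiced consonant) → [oː].
/b/ (word-final): no rule targets it → [b].

[ɡuːzoːbukoːb]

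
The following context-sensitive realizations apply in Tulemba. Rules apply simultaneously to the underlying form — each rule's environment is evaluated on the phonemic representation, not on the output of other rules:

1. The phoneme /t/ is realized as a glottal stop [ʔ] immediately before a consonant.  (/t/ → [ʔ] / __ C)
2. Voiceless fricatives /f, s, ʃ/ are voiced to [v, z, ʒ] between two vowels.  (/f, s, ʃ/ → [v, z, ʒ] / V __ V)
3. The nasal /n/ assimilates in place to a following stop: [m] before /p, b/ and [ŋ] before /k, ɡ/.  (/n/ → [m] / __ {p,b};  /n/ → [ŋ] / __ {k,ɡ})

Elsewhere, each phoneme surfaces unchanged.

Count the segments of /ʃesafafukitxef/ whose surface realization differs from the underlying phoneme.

4

Segments that undergo a rule: /s/ → [z] (rule 2); /f/ → [v] (rule 2); /f/ → [v] (rule 2); /t/ → [ʔ] (rule 1).
All other segments surface unchanged.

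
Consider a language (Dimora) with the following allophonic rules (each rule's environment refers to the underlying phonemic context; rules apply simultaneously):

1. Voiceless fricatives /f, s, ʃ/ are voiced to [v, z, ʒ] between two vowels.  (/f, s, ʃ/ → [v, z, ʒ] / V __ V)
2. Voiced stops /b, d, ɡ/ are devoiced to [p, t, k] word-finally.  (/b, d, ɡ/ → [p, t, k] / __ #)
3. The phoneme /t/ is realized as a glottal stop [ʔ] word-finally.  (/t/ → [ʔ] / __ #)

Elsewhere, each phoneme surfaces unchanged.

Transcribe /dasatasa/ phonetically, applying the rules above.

[dazataza]

/d/ (word-initial): rule 2 targets it, but not word-finally → unchanged [d].
/s/ (between /a/ and /a/) occurs between two vowels → [z] by rule 1.
/t/ (between /a/ and /a/) fails the environment for rule 3, so it stays [t].
/s/ meets the environment for rule 1 (between two vowels) → [z].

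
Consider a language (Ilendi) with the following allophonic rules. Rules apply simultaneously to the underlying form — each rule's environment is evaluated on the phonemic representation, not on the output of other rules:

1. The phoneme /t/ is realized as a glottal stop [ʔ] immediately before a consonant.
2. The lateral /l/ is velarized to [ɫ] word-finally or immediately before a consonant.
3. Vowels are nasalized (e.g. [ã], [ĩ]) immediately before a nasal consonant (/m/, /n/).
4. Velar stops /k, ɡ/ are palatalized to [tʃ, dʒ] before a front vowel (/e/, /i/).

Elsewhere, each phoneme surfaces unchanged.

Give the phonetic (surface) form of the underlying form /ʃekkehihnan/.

/ʃ/ — not in any rule's target class → [ʃ].
/e/ (between /ʃ/ and /k/): rule 3 targets it, but not before a nasal consonant → unchanged [e].
/k/ (between /e/ and /k/): rule 4 targets it, but not before a front vowel → unchanged [k].
/k/ (between /k/ and /e/): before a front vowel, so rule 4 applies → [tʃ].
/e/ (between /k/ and /h/): rule 3 targets it, but not before a nasal consonant → unchanged [e].
/h/ — not in any rule's target class → [h].
/i/ (between /h/ and /h/): rule 3 targets it, but not before a nasal consonant → unchanged [i].
/h/ (between /i/ and /n/): no rule targets it → [h].
/n/ (between /h/ and /a/): no rule targets it → [n].
/a/ (between /n/ and /n/): before a nasal consonant, so rule 3 applies → [ã].
/n/ stays [n].

[ʃektʃehihnãn]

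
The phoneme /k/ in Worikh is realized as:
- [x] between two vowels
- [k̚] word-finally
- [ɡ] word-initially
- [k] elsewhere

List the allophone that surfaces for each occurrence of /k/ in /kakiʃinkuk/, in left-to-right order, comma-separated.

[ɡ], [x], [k], [k̚]

Occurrence 1 (position 1): word-initially → [ɡ].
Occurrence 2 (position 3): between two vowels → [x].
Occurrence 3 (position 8): no conditioning environment matches → elsewhere allophone [k].
Occurrence 4 (position 10): word-finally → [k̚].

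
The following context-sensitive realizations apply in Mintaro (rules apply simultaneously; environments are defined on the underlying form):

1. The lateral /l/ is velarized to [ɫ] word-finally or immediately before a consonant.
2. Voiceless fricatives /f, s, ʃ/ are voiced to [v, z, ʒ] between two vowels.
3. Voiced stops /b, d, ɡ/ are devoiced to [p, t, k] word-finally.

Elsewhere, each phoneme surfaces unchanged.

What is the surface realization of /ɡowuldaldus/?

/ɡ/ (word-initial) fails the environment for rule 3, so it stays [ɡ].
/l/ (between /u/ and /d/) occurs word-finally or immediately before a consonant → [ɫ] by rule 1.
/d/ (between /l/ and /a/) fails the environment for rule 3, so it stays [d].
Rule 1 applies to /l/ (between /a/ and /d/: word-finally or immediately before a consonant) → [ɫ].
/d/ (between /l/ and /u/) fails the environment for rule 3, so it stays [d].
/s/ (word-final): rule 2 targets it, but not between two vowels → unchanged [s].

[ɡowuɫdaɫdus]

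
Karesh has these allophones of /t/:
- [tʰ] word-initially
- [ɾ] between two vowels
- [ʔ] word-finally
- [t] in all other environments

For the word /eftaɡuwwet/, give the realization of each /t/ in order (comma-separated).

Occurrence 1 (position 3): no conditioning environment matches → elsewhere allophone [t].
Occurrence 2 (position 10): word-finally → [ʔ].

[t], [ʔ]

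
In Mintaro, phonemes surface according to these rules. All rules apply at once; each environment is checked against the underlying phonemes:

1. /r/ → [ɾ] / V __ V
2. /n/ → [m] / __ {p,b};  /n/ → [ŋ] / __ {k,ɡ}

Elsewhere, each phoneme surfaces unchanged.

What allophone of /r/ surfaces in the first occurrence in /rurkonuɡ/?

/r/ (word-initial): rule 1 targets it, but not between two vowels → unchanged [r].

[r]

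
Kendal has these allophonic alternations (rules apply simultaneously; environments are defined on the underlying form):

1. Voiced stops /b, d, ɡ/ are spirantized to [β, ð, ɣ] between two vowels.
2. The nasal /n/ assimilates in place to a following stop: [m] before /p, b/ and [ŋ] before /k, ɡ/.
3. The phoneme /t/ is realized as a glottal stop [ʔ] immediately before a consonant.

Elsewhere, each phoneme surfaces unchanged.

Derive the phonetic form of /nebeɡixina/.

/n/ (word-initial): rule 2 targets it, but not before a labial or velar stop → unchanged [n].
/e/ stays [e].
/b/ — between /e/ and /e/, between two vowels — surfaces as [β] (rule 1).
/e/ (between /b/ and /ɡ/): no rule targets it → [e].
/ɡ/ meets the environment for rule 1 (between two vowels) → [ɣ].
/i/ stays [i].
/x/ — not in any rule's target class → [x].
/i/ — not in any rule's target class → [i].
/n/ — between /i/ and /a/; rule 2 does not apply here → [n].
/a/ stays [a].

[neβeɣixina]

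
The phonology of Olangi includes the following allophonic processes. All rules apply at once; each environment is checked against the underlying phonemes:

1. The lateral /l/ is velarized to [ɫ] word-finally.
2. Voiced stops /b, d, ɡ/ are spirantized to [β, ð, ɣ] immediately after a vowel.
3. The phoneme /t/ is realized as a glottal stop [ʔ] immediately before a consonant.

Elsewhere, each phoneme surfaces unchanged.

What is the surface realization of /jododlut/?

/j/ stays [j].
/o/ (between /j/ and /d/) is unaffected → [o].
/d/ (between /o/ and /o/): immediately after a vowel, so rule 2 applies → [ð].
/o/ (between /d/ and /d/): no rule targets it → [o].
/d/ — between /o/ and /l/, immediately after a vowel — surfaces as [ð] (rule 2).
/l/ (between /d/ and /u/) fails the environment for rule 1, so it stays [l].
/u/ (between /l/ and /t/): no rule targets it → [u].
/t/ (word-final) is in the target of rule 3 but the environment (immediately before a consonant) is not met → [t].

[joðoðlut]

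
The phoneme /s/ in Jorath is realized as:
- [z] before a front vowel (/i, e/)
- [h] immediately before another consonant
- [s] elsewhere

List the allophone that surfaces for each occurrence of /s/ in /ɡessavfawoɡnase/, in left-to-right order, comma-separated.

[h], [s], [z]

Occurrence 1 (position 3): immediately before another consonant → [h].
Occurrence 2 (position 4): no conditioning environment matches → elsewhere allophone [s].
Occurrence 3 (position 14): before a front vowel (/i, e/) → [z].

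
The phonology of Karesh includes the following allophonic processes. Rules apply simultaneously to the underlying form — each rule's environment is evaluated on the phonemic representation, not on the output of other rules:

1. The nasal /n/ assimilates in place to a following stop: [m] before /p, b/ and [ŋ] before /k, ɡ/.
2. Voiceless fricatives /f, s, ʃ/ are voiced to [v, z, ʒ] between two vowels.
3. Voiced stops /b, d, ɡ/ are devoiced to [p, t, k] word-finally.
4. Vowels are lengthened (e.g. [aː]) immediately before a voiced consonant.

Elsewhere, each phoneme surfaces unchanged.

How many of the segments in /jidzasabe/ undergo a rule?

Segments that undergo a rule: /i/ → [iː] (rule 4); /s/ → [z] (rule 2); /a/ → [aː] (rule 4).
All other segments surface unchanged.

3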